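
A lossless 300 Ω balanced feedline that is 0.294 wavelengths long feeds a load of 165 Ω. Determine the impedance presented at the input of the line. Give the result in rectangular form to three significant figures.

βl = 2π × 0.294 = 106°
tan(βl) = tan(106°) = -3.52
Z_in = Z_0·(Z_L + jZ_0·tanβl)/(Z_0 + jZ_L·tanβl)
     = 300·(165 − j1060)/(300 − j582)

Z_in ≈ 465 − j155 Ω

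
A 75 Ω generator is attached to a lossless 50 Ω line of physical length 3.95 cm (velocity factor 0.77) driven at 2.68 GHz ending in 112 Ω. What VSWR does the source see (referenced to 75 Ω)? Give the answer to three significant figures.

VSWR ≈ 1.66

λ = v/f = 0.77·c / 2.68 GHz = 0.0862 m
βl = 2π·l/λ = 2π × 0.458 = 165°
tan(βl) = -0.268
Z_in = Z_0·(Z_L + jZ_0·tanβl)/(Z_0 + jZ_L·tanβl) = 88.2 + j39.6 Ω
Γ_s = (Z_in − Z_s)/(Z_in + Z_s) = (13.2 + j39.6)/(163 + j39.6), |Γ_s| = 0.249
VSWR = (1 + |Γ_s|)/(1 − |Γ_s|)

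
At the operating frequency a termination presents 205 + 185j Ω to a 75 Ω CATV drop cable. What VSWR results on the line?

Γ = (Z_L − Z_0)/(Z_L + Z_0) = (130 + j185)/(280 + j185)
|Γ| = 226/336 = 0.674
VSWR = (1 + |Γ|)/(1 − |Γ|) = 1.67/0.326

VSWR ≈ 5.13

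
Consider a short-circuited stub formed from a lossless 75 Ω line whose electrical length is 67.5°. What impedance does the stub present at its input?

Z_in ≈ +j181 Ω

tan(βl) = 2.41
For a short-circuited stub, Z_in = jZ_0·tan(βl)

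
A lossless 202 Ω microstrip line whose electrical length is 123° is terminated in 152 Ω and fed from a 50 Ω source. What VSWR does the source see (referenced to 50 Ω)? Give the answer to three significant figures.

tan(βl) = -1.54
Z_in = Z_0·(Z_L + jZ_0·tanβl)/(Z_0 + jZ_L·tanβl) = 219 − j57.6 Ω
Γ_s = (Z_in − Z_s)/(Z_in + Z_s) = (169 − j57.6)/(269 − j57.6), |Γ_s| = 0.649
VSWR = (1 + |Γ_s|)/(1 − |Γ_s|)

VSWR ≈ 4.69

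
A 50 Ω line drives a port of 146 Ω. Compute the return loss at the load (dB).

RL ≈ 6.2 dB

Γ = (146 − 50)/(146 + 50) = 0.49
RL = −20·log₁₀|Γ| = −20·log₁₀(0.49)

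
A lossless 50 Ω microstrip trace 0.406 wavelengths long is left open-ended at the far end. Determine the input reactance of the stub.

βl = 2π × 0.406 = 146°
tan(βl) = -0.67
For an open-ended stub, Z_in = −jZ_0·cot(βl) = −jZ_0/tan(βl)

X_in ≈ 74.6 Ω (inductive)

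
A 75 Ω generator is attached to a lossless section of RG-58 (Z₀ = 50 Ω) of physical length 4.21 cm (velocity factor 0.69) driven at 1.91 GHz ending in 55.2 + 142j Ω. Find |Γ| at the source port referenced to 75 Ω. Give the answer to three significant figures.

λ = v/f = 0.69·c / 1.91 GHz = 0.108 m
βl = 2π·l/λ = 2π × 0.388 = 140°
tan(βl) = -0.844
Z_in = Z_0·(Z_L + jZ_0·tanβl)/(Z_0 + jZ_L·tanβl) = 7.62 + j31.5 Ω
Γ_s = (Z_in − Z_s)/(Z_in + Z_s) = (-67.4 + j31.5)/(82.6 + j31.5), |Γ_s| = 0.841

|Γ| ≈ 0.841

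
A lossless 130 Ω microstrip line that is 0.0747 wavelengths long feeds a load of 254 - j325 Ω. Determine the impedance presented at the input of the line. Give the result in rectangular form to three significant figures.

βl = 2π × 0.0747 = 26.9°
tan(βl) = tan(26.9°) = 0.507
Z_in = Z_0·(Z_L + jZ_0·tanβl)/(Z_0 + jZ_L·tanβl)
     = 130·(254 − j259)/(295 + j129)

Z_in ≈ 52.1 − j137 Ω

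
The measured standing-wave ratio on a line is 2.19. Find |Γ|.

|Γ| = (S − 1)/(S + 1) = (2.19 − 1)/(2.19 + 1) = 1.19/3.19

|Γ| ≈ 0.373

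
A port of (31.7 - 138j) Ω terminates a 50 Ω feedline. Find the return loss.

Γ = (-18.3 − j138)/(81.7 − j138), |Γ| = 0.868
RL = −20·log₁₀|Γ| = −20·log₁₀(0.868)

RL ≈ 1.23 dB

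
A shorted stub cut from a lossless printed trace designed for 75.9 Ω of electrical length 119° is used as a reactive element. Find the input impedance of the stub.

tan(βl) = -1.8
For a shorted stub, Z_in = jZ_0·tan(βl)

Z_in ≈ −j137 Ω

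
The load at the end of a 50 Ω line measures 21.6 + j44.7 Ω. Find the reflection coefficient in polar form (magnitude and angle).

Γ = (Z_L − Z_0)/(Z_L + Z_0) = (-28.4 + j44.7)/(71.6 + j44.7)
|Γ| = 53/84.4 = 0.627

Γ ≈ 0.627 ∠ 90.5°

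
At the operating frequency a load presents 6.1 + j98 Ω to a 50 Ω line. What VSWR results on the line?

VSWR ≈ 39.8

Γ = (Z_L − Z_0)/(Z_L + Z_0) = (-43.9 + j98)/(56.1 + j98)
|Γ| = 107/113 = 0.951
VSWR = (1 + |Γ|)/(1 − |Γ|) = 1.95/0.049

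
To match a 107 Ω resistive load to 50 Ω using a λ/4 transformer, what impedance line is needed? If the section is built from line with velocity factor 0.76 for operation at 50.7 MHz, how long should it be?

Z_qwt ≈ 73.1 Ω; length ≈ 1.12 m

Z_qwt = √(Z_0·R_L) = √(50 × 107) = √5350
λ = 0.76·c/f = 4.5 m, so l = λ/4 = 1.12 m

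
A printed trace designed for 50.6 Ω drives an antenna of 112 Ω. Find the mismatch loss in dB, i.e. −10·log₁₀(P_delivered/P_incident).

Γ = (112 − 50.6)/(112 + 50.6) = 0.378
|Γ|² = 0.143, so P_del/P_inc = 1 − |Γ|² = 0.857
ML = −10·log₁₀(1 − |Γ|²)

mismatch loss ≈ 0.668 dB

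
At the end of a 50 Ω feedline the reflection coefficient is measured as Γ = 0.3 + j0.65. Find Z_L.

Z_L = Z_0·(1 + Γ)/(1 − Γ) = 50·(1.3 + j0.65)/(0.7 − j0.65)

Z_L ≈ 26.7 + j71.2 Ω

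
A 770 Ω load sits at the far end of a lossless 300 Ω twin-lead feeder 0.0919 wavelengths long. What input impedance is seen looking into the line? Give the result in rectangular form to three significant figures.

Z_in ≈ 289 − j288 Ω

βl = 2π × 0.0919 = 33.1°
tan(βl) = tan(33.1°) = 0.651
Z_in = Z_0·(Z_L + jZ_0·tanβl)/(Z_0 + jZ_L·tanβl)
     = 300·(770 + j195)/(300 + j502)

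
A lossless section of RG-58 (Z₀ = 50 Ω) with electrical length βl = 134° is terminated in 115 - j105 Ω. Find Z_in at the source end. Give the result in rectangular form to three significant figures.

Z_in ≈ 33.8 + j65 Ω

tan(βl) = tan(134°) = -1.04
Z_in = Z_0·(Z_L + jZ_0·tanβl)/(Z_0 + jZ_L·tanβl)
     = 50·(115 − j157)/(-58.7 − j119)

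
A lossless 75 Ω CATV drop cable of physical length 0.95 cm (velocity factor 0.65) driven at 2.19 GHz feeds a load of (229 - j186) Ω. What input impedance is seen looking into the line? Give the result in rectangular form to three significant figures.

λ = v/f = 0.65·c / 2.19 GHz = 0.089 m
βl = 2π·l/λ = 2π × 0.107 = 38.4°
tan(βl) = tan(38.4°) = 0.793
Z_in = Z_0·(Z_L + jZ_0·tanβl)/(Z_0 + jZ_L·tanβl)
     = 75·(229 − j127)/(222 + j182)

Z_in ≈ 25.4 − j63.4 Ω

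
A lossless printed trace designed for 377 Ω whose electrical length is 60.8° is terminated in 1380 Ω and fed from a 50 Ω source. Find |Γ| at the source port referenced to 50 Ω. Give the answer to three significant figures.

tan(βl) = 1.79
Z_in = Z_0·(Z_L + jZ_0·tanβl)/(Z_0 + jZ_L·tanβl) = 132 − j191 Ω
Γ_s = (Z_in − Z_s)/(Z_in + Z_s) = (82.1 − j191)/(182 − j191), |Γ_s| = 0.787

|Γ| ≈ 0.787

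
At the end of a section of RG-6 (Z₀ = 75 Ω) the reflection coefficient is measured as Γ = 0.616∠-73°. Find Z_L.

Z_L ≈ 45.7 − j86.7 Ω

Z_L = Z_0·(1 + Γ)/(1 − Γ) = 75·(1.18 − j0.589)/(0.82 + j0.589)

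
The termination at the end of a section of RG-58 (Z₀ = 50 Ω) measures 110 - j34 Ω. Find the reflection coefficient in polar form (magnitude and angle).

Γ = (Z_L − Z_0)/(Z_L + Z_0) = (60 − j34)/(160 − j34)
|Γ| = 69/164 = 0.422

Γ ≈ 0.422 ∠ -17.5°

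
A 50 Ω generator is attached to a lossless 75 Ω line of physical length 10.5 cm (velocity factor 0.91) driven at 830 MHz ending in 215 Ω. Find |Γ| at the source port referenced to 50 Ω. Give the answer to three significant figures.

λ = v/f = 0.91·c / 830 MHz = 0.329 m
βl = 2π·l/λ = 2π × 0.319 = 115°
tan(βl) = -2.15
Z_in = Z_0·(Z_L + jZ_0·tanβl)/(Z_0 + jZ_L·tanβl) = 31 + j29.8 Ω
Γ_s = (Z_in − Z_s)/(Z_in + Z_s) = (-19 + j29.8)/(81 + j29.8), |Γ_s| = 0.41

|Γ| ≈ 0.41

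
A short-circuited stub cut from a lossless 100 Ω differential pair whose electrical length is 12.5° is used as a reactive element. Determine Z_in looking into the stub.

tan(βl) = 0.222
For a short-circuited stub, Z_in = jZ_0·tan(βl)

Z_in ≈ +j22.2 Ω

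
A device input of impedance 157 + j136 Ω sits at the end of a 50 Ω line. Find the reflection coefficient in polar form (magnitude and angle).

Γ ≈ 0.699 ∠ 18.5°

Γ = (Z_L − Z_0)/(Z_L + Z_0) = (107 + j136)/(207 + j136)
|Γ| = 173/248 = 0.699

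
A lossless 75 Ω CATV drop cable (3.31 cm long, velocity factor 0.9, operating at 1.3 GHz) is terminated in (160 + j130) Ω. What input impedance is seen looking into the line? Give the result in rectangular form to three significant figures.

λ = v/f = 0.9·c / 1.3 GHz = 0.208 m
βl = 2π·l/λ = 2π × 0.159 = 57.4°
tan(βl) = tan(57.4°) = 1.56
Z_in = Z_0·(Z_L + jZ_0·tanβl)/(Z_0 + jZ_L·tanβl)
     = 75·(160 + j247)/(-128 + j250)

Z_in ≈ 39.3 − j68.1 Ω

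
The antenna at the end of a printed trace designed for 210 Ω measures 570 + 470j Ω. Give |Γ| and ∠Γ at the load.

Γ ≈ 0.65 ∠ 21.5°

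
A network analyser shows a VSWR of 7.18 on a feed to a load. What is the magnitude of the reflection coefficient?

|Γ| ≈ 0.756

|Γ| = (S − 1)/(S + 1) = (7.18 − 1)/(7.18 + 1) = 6.18/8.18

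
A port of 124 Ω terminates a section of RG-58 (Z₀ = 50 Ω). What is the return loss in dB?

Γ = (124 − 50)/(124 + 50) = 0.425
RL = −20·log₁₀|Γ| = −20·log₁₀(0.425)

RL ≈ 7.43 dB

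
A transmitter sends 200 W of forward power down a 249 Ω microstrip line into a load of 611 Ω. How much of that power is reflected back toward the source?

Γ = (611 − 249)/(611 + 249) = 0.421
|Γ|² = 0.177
P_refl = |Γ|²·P_inc = 35.4 W, P_del = (1 − |Γ|²)·P_inc = 165 W

P_reflected ≈ 35.4 W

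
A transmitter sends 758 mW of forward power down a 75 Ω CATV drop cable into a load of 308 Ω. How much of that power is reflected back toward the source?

Γ = (308 − 75)/(308 + 75) = 0.608
|Γ|² = 0.37
P_refl = |Γ|²·P_inc = 281 mW, P_del = (1 − |Γ|²)·P_inc = 477 mW

P_reflected ≈ 281 mW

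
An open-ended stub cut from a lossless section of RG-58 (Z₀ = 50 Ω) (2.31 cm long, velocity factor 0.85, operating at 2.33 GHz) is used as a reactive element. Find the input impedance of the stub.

λ = v/f = 0.85·c / 2.33 GHz = 0.109 m
βl = 2π·l/λ = 2π × 0.211 = 76°
tan(βl) = 4.01
For an open-ended stub, Z_in = −jZ_0·cot(βl) = −jZ_0/tan(βl)

Z_in ≈ −j12.5 Ω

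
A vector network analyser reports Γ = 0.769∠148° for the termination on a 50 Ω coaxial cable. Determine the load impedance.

Z_L = Z_0·(1 + Γ)/(1 − Γ) = 50·(0.348 + j0.408)/(1.65 − j0.408)

Z_L ≈ 7.06 + j14.1 Ω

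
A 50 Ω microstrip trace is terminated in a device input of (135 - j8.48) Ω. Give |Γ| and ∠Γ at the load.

Γ ≈ 0.461 ∠ -3.07°

Γ = (Z_L − Z_0)/(Z_L + Z_0) = (85 − j8.48)/(185 − j8.48)
|Γ| = 85.4/185 = 0.461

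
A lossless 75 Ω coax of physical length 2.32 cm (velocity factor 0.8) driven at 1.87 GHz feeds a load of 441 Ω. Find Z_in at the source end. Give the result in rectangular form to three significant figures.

Z_in ≈ 15.4 − j33.6 Ω

λ = v/f = 0.8·c / 1.87 GHz = 0.128 m
βl = 2π·l/λ = 2π × 0.181 = 65.1°
tan(βl) = tan(65.1°) = 2.15
Z_in = Z_0·(Z_L + jZ_0·tanβl)/(Z_0 + jZ_L·tanβl)
     = 75·(441 + j161)/(75 + j949)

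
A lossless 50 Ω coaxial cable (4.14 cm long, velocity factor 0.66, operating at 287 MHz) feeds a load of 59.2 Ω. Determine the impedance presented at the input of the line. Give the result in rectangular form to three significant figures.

λ = v/f = 0.66·c / 287 MHz = 0.69 m
βl = 2π·l/λ = 2π × 0.06 = 21.6°
tan(βl) = tan(21.6°) = 0.396
Z_in = Z_0·(Z_L + jZ_0·tanβl)/(Z_0 + jZ_L·tanβl)
     = 50·(59.2 + j19.8)/(50 + j23.4)

Z_in ≈ 56.1 − j6.52 Ω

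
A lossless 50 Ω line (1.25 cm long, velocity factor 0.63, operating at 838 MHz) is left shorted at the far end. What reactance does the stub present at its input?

λ = v/f = 0.63·c / 838 MHz = 0.226 m
βl = 2π·l/λ = 2π × 0.0554 = 20°
tan(βl) = 0.363
For a shorted stub, Z_in = jZ_0·tan(βl)

X_in ≈ 18.2 Ω (inductive)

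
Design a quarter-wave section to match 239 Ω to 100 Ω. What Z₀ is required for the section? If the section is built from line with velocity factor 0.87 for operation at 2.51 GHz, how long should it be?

Z_qwt = √(Z_0·R_L) = √(100 × 239) = √23900
λ = 0.87·c/f = 0.104 m, so l = λ/4 = 0.026 m

Z_qwt ≈ 155 Ω; length ≈ 2.6 cm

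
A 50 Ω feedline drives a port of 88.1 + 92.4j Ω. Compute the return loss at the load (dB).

RL ≈ 4.42 dB

Γ = (38.1 + j92.4)/(138.1 + j92.4), |Γ| = 0.602
RL = −20·log₁₀|Γ| = −20·log₁₀(0.602)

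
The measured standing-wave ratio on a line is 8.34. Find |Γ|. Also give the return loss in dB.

|Γ| = (S − 1)/(S + 1) = (8.34 − 1)/(8.34 + 1) = 7.34/9.34
RL = −20·log₁₀|Γ| = −20·log₁₀(0.786)

|Γ| ≈ 0.786; return loss ≈ 2.09 dB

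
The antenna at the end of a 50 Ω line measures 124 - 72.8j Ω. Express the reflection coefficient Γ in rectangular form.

Γ ≈ 0.511 − j0.205

Γ = (Z_L − Z_0)/(Z_L + Z_0) = (74 − j72.8)/(174 − j72.8)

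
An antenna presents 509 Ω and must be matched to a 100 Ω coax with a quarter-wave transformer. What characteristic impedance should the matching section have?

Z_qwt ≈ 226 Ω

Z_qwt = √(Z_0·R_L) = √(100 × 509) = √50900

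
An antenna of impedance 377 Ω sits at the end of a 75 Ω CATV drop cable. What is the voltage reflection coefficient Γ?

Γ = 0.668

Γ = (Z_L − Z_0)/(Z_L + Z_0) = (377 − 75)/(377 + 75) = 302/452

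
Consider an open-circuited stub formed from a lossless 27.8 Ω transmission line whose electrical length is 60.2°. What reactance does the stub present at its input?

tan(βl) = 1.75
For an open-circuited stub, Z_in = −jZ_0·cot(βl) = −jZ_0/tan(βl)

X_in ≈ -15.9 Ω (capacitive)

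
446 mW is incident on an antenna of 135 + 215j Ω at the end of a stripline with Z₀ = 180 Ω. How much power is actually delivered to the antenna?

P_delivered ≈ 298 mW

|Γ| = |(-45 + j215)/(315 + j215)| = 0.576
|Γ|² = 0.332
P_refl = |Γ|²·P_inc = 148 mW, P_del = (1 − |Γ|²)·P_inc = 298 mW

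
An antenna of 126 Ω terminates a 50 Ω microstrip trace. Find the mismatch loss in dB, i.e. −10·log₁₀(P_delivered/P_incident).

Γ = (126 − 50)/(126 + 50) = 0.432
|Γ|² = 0.186, so P_del/P_inc = 1 − |Γ|² = 0.814
ML = −10·log₁₀(1 − |Γ|²)

mismatch loss ≈ 0.896 dB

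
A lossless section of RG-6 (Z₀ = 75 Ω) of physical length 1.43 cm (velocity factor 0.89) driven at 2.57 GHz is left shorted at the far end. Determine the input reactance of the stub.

X_in ≈ 88 Ω (inductive)

λ = v/f = 0.89·c / 2.57 GHz = 0.104 m
βl = 2π·l/λ = 2π × 0.138 = 49.6°
tan(βl) = 1.17
For a shorted stub, Z_in = jZ_0·tan(βl)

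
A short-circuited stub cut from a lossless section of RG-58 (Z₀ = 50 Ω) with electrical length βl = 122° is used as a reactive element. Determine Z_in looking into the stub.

Z_in ≈ −j80 Ω

tan(βl) = -1.6
For a short-circuited stub, Z_in = jZ_0·tan(βl)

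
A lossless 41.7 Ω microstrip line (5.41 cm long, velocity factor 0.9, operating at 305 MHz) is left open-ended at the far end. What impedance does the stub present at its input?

λ = v/f = 0.9·c / 305 MHz = 0.885 m
βl = 2π·l/λ = 2π × 0.0611 = 22°
tan(βl) = 0.404
For an open-ended stub, Z_in = −jZ_0·cot(βl) = −jZ_0/tan(βl)

Z_in ≈ −j103 Ω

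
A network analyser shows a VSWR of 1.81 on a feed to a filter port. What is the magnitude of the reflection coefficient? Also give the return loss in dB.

|Γ| ≈ 0.288; return loss ≈ 10.8 dB

|Γ| = (S − 1)/(S + 1) = (1.81 − 1)/(1.81 + 1) = 0.81/2.81
RL = −20·log₁₀|Γ| = −20·log₁₀(0.288)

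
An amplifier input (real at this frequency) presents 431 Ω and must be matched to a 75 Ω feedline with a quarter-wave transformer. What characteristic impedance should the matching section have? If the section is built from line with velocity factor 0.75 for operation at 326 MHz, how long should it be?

Z_qwt ≈ 180 Ω; length ≈ 17.3 cm

Z_qwt = √(Z_0·R_L) = √(75 × 431) = √32320
λ = 0.75·c/f = 0.69 m, so l = λ/4 = 0.173 m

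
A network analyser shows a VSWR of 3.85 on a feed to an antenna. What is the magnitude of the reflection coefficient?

|Γ| = (S − 1)/(S + 1) = (3.85 − 1)/(3.85 + 1) = 2.85/4.85

|Γ| ≈ 0.588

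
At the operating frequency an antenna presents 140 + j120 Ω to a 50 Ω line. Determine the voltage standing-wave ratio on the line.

VSWR ≈ 5.01

Γ = (Z_L − Z_0)/(Z_L + Z_0) = (90 + j120)/(190 + j120)
|Γ| = 150/225 = 0.667
VSWR = (1 + |Γ|)/(1 − |Γ|) = 1.67/0.333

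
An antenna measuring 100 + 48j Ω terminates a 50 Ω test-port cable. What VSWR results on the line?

Γ = (Z_L − Z_0)/(Z_L + Z_0) = (50 + j48)/(150 + j48)
|Γ| = 69.3/157 = 0.44
VSWR = (1 + |Γ|)/(1 − |Γ|) = 1.44/0.56

VSWR ≈ 2.57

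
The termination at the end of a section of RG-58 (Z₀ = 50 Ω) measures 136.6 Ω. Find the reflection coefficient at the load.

Γ = (Z_L − Z_0)/(Z_L + Z_0) = (136.6 − 50)/(136.6 + 50) = 86.6/186.6

Γ = 0.464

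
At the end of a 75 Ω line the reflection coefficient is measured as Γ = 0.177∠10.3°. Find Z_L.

Z_L = Z_0·(1 + Γ)/(1 − Γ) = 75·(1.17 + j0.0316)/(0.826 − j0.0316)

Z_L ≈ 106 + j6.95 Ω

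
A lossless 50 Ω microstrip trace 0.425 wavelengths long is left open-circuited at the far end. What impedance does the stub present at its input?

βl = 2π × 0.425 = 153°
tan(βl) = -0.51
For an open-circuited stub, Z_in = −jZ_0·cot(βl) = −jZ_0/tan(βl)

Z_in ≈ +j98.1 Ω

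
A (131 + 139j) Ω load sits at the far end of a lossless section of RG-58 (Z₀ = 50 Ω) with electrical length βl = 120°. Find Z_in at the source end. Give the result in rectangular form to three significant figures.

Z_in ≈ 9.63 + j16.5 Ω

tan(βl) = tan(120°) = -1.73
Z_in = Z_0·(Z_L + jZ_0·tanβl)/(Z_0 + jZ_L·tanβl)
     = 50·(131 + j52.4)/(291 − j227)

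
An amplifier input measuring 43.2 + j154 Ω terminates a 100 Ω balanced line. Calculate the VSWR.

Γ = (Z_L − Z_0)/(Z_L + Z_0) = (-56.8 + j154)/(143.2 + j154)
|Γ| = 164/210 = 0.781
VSWR = (1 + |Γ|)/(1 − |Γ|) = 1.78/0.219

VSWR ≈ 8.11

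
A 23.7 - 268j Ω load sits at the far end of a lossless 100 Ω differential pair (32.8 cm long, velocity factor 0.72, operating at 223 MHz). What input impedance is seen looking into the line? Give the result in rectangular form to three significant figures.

λ = v/f = 0.72·c / 223 MHz = 0.969 m
βl = 2π·l/λ = 2π × 0.339 = 122°
tan(βl) = tan(122°) = -1.61
Z_in = Z_0·(Z_L + jZ_0·tanβl)/(Z_0 + jZ_L·tanβl)
     = 100·(23.7 − j429)/(-330 − j38.1)

Z_in ≈ 7.67 + j129 Ω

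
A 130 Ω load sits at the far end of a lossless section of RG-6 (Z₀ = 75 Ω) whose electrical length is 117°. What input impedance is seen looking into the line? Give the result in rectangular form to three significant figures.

Z_in ≈ 50.2 + j23.5 Ω

tan(βl) = tan(117°) = -1.96
Z_in = Z_0·(Z_L + jZ_0·tanβl)/(Z_0 + jZ_L·tanβl)
     = 75·(130 − j147)/(75 − j255)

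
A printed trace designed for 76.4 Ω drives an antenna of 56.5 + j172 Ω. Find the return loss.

RL ≈ 1.98 dB

Γ = (-19.9 + j172)/(132.9 + j172), |Γ| = 0.797
RL = −20·log₁₀|Γ| = −20·log₁₀(0.797)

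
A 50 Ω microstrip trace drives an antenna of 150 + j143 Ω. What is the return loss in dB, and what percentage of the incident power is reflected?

Γ = (100 + j143)/(200 + j143), |Γ| = 0.71
RL = −20·log₁₀(0.71) = 2.98 dB
P_refl/P_inc = |Γ|² = 0.504

RL ≈ 2.98 dB; 50.4% of incident power reflected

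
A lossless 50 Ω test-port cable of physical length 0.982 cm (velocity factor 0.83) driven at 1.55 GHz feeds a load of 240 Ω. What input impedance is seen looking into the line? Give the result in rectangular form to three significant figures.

Z_in ≈ 58.6 − j93.5 Ω

λ = v/f = 0.83·c / 1.55 GHz = 0.161 m
βl = 2π·l/λ = 2π × 0.0611 = 22°
tan(βl) = tan(22°) = 0.404
Z_in = Z_0·(Z_L + jZ_0·tanβl)/(Z_0 + jZ_L·tanβl)
     = 50·(240 + j20.2)/(50 + j97)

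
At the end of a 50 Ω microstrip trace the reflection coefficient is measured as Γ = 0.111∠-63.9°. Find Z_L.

Z_L ≈ 54 − j10.9 Ω

Z_L = Z_0·(1 + Γ)/(1 − Γ) = 50·(1.05 − j0.0997)/(0.951 + j0.0997)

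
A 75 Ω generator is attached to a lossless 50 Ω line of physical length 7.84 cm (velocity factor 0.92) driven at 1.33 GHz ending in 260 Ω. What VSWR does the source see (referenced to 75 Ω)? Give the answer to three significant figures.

λ = v/f = 0.92·c / 1.33 GHz = 0.208 m
βl = 2π·l/λ = 2π × 0.378 = 136°
tan(βl) = -0.965
Z_in = Z_0·(Z_L + jZ_0·tanβl)/(Z_0 + jZ_L·tanβl) = 19.2 + j48 Ω
Γ_s = (Z_in − Z_s)/(Z_in + Z_s) = (-55.8 + j48)/(94.2 + j48), |Γ_s| = 0.696
VSWR = (1 + |Γ_s|)/(1 − |Γ_s|)

VSWR ≈ 5.59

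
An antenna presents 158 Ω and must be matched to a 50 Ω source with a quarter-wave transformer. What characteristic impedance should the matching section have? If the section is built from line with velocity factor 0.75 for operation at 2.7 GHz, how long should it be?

Z_qwt = √(Z_0·R_L) = √(50 × 158) = √7900
λ = 0.75·c/f = 0.0833 m, so l = λ/4 = 0.0208 m

Z_qwt ≈ 88.9 Ω; length ≈ 2.08 cm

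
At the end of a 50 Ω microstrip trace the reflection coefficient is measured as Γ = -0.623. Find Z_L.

Z_L ≈ 11.6 Ω

Z_L = Z_0·(1 + Γ)/(1 − Γ) = 50·(0.377)/(1.62)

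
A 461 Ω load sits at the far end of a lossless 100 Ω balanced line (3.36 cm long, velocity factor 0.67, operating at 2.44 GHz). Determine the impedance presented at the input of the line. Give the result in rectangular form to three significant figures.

λ = v/f = 0.67·c / 2.44 GHz = 0.0824 m
βl = 2π·l/λ = 2π × 0.408 = 147°
tan(βl) = tan(147°) = -0.653
Z_in = Z_0·(Z_L + jZ_0·tanβl)/(Z_0 + jZ_L·tanβl)
     = 100·(461 − j65.3)/(100 − j301)

Z_in ≈ 65.3 + j131 Ω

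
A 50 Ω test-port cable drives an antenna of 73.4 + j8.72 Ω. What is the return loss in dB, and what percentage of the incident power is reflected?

RL ≈ 13.9 dB; 4.07% of incident power reflected

Γ = (23.4 + j8.72)/(123.4 + j8.72), |Γ| = 0.202
RL = −20·log₁₀(0.202) = 13.9 dB
P_refl/P_inc = |Γ|² = 0.0407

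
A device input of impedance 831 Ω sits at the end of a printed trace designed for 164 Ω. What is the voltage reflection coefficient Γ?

Γ = 0.67

Γ = (Z_L − Z_0)/(Z_L + Z_0) = (831 − 164)/(831 + 164) = 667/995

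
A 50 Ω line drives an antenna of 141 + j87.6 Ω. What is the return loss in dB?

Γ = (91 + j87.6)/(191 + j87.6), |Γ| = 0.601
RL = −20·log₁₀|Γ| = −20·log₁₀(0.601)

RL ≈ 4.42 dB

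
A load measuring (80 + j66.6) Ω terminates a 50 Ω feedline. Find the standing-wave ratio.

VSWR ≈ 3

Γ = (Z_L − Z_0)/(Z_L + Z_0) = (30 + j66.6)/(130 + j66.6)
|Γ| = 73/146 = 0.5
VSWR = (1 + |Γ|)/(1 − |Γ|) = 1.5/0.5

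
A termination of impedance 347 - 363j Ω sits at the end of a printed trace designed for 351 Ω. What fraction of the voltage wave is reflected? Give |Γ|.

|Γ| ≈ 0.461

Γ = (Z_L − Z_0)/(Z_L + Z_0) = (-4 − j363)/(698 − j363)
|Γ| = 363/787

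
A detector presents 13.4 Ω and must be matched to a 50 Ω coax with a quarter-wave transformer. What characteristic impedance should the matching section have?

Z_qwt = √(Z_0·R_L) = √(50 × 13.4) = √670

Z_qwt ≈ 25.9 Ω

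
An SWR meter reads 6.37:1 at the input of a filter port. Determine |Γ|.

|Γ| = (S − 1)/(S + 1) = (6.37 − 1)/(6.37 + 1) = 5.37/7.37

|Γ| ≈ 0.729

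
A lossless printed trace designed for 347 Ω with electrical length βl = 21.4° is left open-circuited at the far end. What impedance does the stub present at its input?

Z_in ≈ −j885 Ω

tan(βl) = 0.392
For an open-circuited stub, Z_in = −jZ_0·cot(βl) = −jZ_0/tan(βl)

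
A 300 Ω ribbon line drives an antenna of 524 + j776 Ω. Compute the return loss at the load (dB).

Γ = (224 + j776)/(824 + j776), |Γ| = 0.714
RL = −20·log₁₀|Γ| = −20·log₁₀(0.714)

RL ≈ 2.93 dB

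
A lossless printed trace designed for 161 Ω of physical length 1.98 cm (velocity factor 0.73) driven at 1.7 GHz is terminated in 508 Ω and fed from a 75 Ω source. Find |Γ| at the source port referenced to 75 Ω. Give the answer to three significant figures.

|Γ| ≈ 0.545

λ = v/f = 0.73·c / 1.7 GHz = 0.129 m
βl = 2π·l/λ = 2π × 0.154 = 55.3°
tan(βl) = 1.45
Z_in = Z_0·(Z_L + jZ_0·tanβl)/(Z_0 + jZ_L·tanβl) = 72 − j95.6 Ω
Γ_s = (Z_in − Z_s)/(Z_in + Z_s) = (-3.03 − j95.6)/(147 − j95.6), |Γ_s| = 0.545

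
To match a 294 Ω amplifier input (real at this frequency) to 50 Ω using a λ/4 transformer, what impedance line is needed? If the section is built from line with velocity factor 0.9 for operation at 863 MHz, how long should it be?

Z_qwt = √(Z_0·R_L) = √(50 × 294) = √14700
λ = 0.9·c/f = 0.313 m, so l = λ/4 = 0.0782 m

Z_qwt ≈ 121 Ω; length ≈ 7.82 cm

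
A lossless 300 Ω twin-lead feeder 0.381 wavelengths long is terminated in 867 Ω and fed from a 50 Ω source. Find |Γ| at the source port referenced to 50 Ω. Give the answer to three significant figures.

|Γ| ≈ 0.825

βl = 2π × 0.381 = 137°
tan(βl) = -0.927
Z_in = Z_0·(Z_L + jZ_0·tanβl)/(Z_0 + jZ_L·tanβl) = 197 + j250 Ω
Γ_s = (Z_in − Z_s)/(Z_in + Z_s) = (147 + j250)/(247 + j250), |Γ_s| = 0.825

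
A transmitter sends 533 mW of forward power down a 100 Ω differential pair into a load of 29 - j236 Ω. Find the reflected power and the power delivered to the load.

|Γ| = |(-71 − j236)/(129 − j236)| = 0.916
|Γ|² = 0.84
P_refl = |Γ|²·P_inc = 448 mW, P_del = (1 − |Γ|²)·P_inc = 85.5 mW

P_reflected ≈ 448 mW; P_delivered ≈ 85.5 mW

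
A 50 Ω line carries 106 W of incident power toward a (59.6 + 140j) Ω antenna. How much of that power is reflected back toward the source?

|Γ| = |(9.6 + j140)/(109.6 + j140)| = 0.789
|Γ|² = 0.623
P_refl = |Γ|²·P_inc = 66 W, P_del = (1 − |Γ|²)·P_inc = 40 W

P_reflected ≈ 66 W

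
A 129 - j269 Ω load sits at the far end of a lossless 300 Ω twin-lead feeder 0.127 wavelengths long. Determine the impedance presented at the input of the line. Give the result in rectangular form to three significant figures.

Z_in ≈ 68.2 + j4.45 Ω

βl = 2π × 0.127 = 45.7°
tan(βl) = tan(45.7°) = 1.03
Z_in = Z_0·(Z_L + jZ_0·tanβl)/(Z_0 + jZ_L·tanβl)
     = 300·(129 + j38.6)/(576 + j132)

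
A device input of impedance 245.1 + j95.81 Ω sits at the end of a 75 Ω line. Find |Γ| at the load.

Γ = (Z_L − Z_0)/(Z_L + Z_0) = (170.1 + j95.81)/(320.1 + j95.81)
|Γ| = 195/334

|Γ| ≈ 0.584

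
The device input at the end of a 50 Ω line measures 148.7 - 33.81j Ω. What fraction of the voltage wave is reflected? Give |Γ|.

|Γ| ≈ 0.518

Γ = (Z_L − Z_0)/(Z_L + Z_0) = (98.7 − j33.81)/(198.7 − j33.81)
|Γ| = 104/202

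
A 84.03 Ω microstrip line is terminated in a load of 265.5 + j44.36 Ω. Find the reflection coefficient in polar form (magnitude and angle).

Γ ≈ 0.53 ∠ 6.5°

Γ = (Z_L − Z_0)/(Z_L + Z_0) = (181.5 + j44.36)/(349.5 + j44.36)
|Γ| = 187/352 = 0.53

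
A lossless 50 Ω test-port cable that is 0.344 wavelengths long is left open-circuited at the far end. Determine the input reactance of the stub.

βl = 2π × 0.344 = 124°
tan(βl) = -1.49
For an open-circuited stub, Z_in = −jZ_0·cot(βl) = −jZ_0/tan(βl)

X_in ≈ 33.5 Ω (inductive)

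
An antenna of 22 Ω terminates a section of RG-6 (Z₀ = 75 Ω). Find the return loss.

Γ = (22 − 75)/(22 + 75) = -0.546
RL = −20·log₁₀|Γ| = −20·log₁₀(0.546)

RL ≈ 5.25 dB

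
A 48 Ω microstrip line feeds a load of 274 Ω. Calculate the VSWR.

For a purely resistive load, VSWR = R_L/Z_0 or Z_0/R_L (whichever > 1) = 274/48

VSWR ≈ 5.71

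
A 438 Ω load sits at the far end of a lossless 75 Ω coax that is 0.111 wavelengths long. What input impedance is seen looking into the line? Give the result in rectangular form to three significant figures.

Z_in ≈ 29.9 − j83.4 Ω

βl = 2π × 0.111 = 40°
tan(βl) = tan(40°) = 0.838
Z_in = Z_0·(Z_L + jZ_0·tanβl)/(Z_0 + jZ_L·tanβl)
     = 75·(438 + j62.8)/(75 + j367)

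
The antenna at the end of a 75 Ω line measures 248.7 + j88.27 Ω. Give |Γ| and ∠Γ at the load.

Γ ≈ 0.581 ∠ 11.7°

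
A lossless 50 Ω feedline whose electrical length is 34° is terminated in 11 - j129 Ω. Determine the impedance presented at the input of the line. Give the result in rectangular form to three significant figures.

Z_in ≈ 2.13 − j34.9 Ω

tan(βl) = tan(34°) = 0.675
Z_in = Z_0·(Z_L + jZ_0·tanβl)/(Z_0 + jZ_L·tanβl)
     = 50·(11 − j95.3)/(137 + j7.42)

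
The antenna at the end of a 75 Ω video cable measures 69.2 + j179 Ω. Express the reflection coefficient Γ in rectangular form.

Γ = (Z_L − Z_0)/(Z_L + Z_0) = (-5.8 + j179)/(144.2 + j179)

Γ ≈ 0.591 + j0.508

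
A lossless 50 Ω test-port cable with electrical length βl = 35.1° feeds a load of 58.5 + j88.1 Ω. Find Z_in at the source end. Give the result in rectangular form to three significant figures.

Z_in ≈ 119 − j106 Ω

tan(βl) = tan(35.1°) = 0.703
Z_in = Z_0·(Z_L + jZ_0·tanβl)/(Z_0 + jZ_L·tanβl)
     = 50·(58.5 + j123)/(-11.9 + j41.1)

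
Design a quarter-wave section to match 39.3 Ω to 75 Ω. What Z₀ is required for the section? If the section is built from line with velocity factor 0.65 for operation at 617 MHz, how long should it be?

Z_qwt ≈ 54.3 Ω; length ≈ 7.9 cm

Z_qwt = √(Z_0·R_L) = √(75 × 39.3) = √2948
λ = 0.65·c/f = 0.316 m, so l = λ/4 = 0.079 m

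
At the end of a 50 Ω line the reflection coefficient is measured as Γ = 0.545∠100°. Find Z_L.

Z_L ≈ 23.6 + j36.1 Ω

Z_L = Z_0·(1 + Γ)/(1 − Γ) = 50·(0.905 + j0.537)/(1.09 − j0.537)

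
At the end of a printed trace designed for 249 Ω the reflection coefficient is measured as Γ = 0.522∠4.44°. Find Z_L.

Z_L = Z_0·(1 + Γ)/(1 − Γ) = 249·(1.52 + j0.0404)/(0.48 − j0.0404)

Z_L ≈ 782 + j86.9 Ω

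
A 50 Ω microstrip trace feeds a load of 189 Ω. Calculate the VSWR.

VSWR ≈ 3.78

Γ = (189 − 50)/(189 + 50) = 0.582
VSWR = (1 + 0.582)/(1 − 0.582)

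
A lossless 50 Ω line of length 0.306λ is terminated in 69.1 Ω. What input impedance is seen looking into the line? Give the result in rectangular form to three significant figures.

βl = 2π × 0.306 = 110°
tan(βl) = tan(110°) = -2.72
Z_in = Z_0·(Z_L + jZ_0·tanβl)/(Z_0 + jZ_L·tanβl)
     = 50·(69.1 − j136)/(50 − j188)

Z_in ≈ 38.3 + j8.17 Ω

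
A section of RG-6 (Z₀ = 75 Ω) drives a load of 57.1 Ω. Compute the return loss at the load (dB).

Γ = (57.1 − 75)/(57.1 + 75) = -0.136
RL = −20·log₁₀|Γ| = −20·log₁₀(0.136)

RL ≈ 17.4 dB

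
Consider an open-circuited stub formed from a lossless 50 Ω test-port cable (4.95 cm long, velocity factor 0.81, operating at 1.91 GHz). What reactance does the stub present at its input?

X_in ≈ 59.7 Ω (inductive)

λ = v/f = 0.81·c / 1.91 GHz = 0.127 m
βl = 2π·l/λ = 2π × 0.389 = 140°
tan(βl) = -0.837
For an open-circuited stub, Z_in = −jZ_0·cot(βl) = −jZ_0/tan(βl)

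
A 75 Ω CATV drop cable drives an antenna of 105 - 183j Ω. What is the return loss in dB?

Γ = (30 − j183)/(180 − j183), |Γ| = 0.722
RL = −20·log₁₀|Γ| = −20·log₁₀(0.722)

RL ≈ 2.82 dB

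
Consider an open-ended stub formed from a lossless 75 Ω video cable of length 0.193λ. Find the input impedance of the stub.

Z_in ≈ −j28.1 Ω

βl = 2π × 0.193 = 69.5°
tan(βl) = 2.67
For an open-ended stub, Z_in = −jZ_0·cot(βl) = −jZ_0/tan(βl)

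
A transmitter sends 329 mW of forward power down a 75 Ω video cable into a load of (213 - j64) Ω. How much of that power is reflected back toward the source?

|Γ| = |(138 − j64)/(288 − j64)| = 0.516
|Γ|² = 0.266
P_refl = |Γ|²·P_inc = 87.5 mW, P_del = (1 − |Γ|²)·P_inc = 242 mW

P_reflected ≈ 87.5 mW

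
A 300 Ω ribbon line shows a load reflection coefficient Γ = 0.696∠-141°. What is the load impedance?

Z_L = Z_0·(1 + Γ)/(1 − Γ) = 300·(0.459 − j0.438)/(1.54 + j0.438)

Z_L ≈ 60.3 − j102 Ω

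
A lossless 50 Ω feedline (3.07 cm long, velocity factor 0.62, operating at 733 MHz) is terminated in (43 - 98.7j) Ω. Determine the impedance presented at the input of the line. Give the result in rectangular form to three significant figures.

Z_in ≈ 9.15 − j20.4 Ω

λ = v/f = 0.62·c / 733 MHz = 0.254 m
βl = 2π·l/λ = 2π × 0.121 = 43.6°
tan(βl) = tan(43.6°) = 0.951
Z_in = Z_0·(Z_L + jZ_0·tanβl)/(Z_0 + jZ_L·tanβl)
     = 50·(43 − j51.2)/(144 + j40.9)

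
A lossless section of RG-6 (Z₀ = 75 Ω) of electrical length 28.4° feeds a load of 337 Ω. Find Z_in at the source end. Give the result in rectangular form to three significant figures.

Z_in ≈ 63.1 − j113 Ω

tan(βl) = tan(28.4°) = 0.541
Z_in = Z_0·(Z_L + jZ_0·tanβl)/(Z_0 + jZ_L·tanβl)
     = 75·(337 + j40.6)/(75 + j182)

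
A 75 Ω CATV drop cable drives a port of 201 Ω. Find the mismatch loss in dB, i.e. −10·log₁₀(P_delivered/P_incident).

mismatch loss ≈ 1.02 dB

Γ = (201 − 75)/(201 + 75) = 0.457
|Γ|² = 0.208, so P_del/P_inc = 1 − |Γ|² = 0.792
ML = −10·log₁₀(1 − |Γ|²)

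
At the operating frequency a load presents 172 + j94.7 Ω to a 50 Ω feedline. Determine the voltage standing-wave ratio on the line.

Γ = (Z_L − Z_0)/(Z_L + Z_0) = (122 + j94.7)/(222 + j94.7)
|Γ| = 154/241 = 0.64
VSWR = (1 + |Γ|)/(1 − |Γ|) = 1.64/0.36

VSWR ≈ 4.55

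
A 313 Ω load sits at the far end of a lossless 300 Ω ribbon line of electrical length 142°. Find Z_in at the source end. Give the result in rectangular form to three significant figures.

Z_in ≈ 303 + j12.5 Ω

tan(βl) = tan(142°) = -0.781
Z_in = Z_0·(Z_L + jZ_0·tanβl)/(Z_0 + jZ_L·tanβl)
     = 300·(313 − j234)/(300 − j245)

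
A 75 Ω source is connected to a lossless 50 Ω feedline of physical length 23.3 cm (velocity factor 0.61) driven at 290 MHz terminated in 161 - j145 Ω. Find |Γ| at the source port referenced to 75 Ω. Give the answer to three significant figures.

λ = v/f = 0.61·c / 290 MHz = 0.631 m
βl = 2π·l/λ = 2π × 0.369 = 133°
tan(βl) = -1.08
Z_in = Z_0·(Z_L + jZ_0·tanβl)/(Z_0 + jZ_L·tanβl) = 21.1 + j59.4 Ω
Γ_s = (Z_in − Z_s)/(Z_in + Z_s) = (-53.9 + j59.4)/(96.1 + j59.4), |Γ_s| = 0.71

|Γ| ≈ 0.71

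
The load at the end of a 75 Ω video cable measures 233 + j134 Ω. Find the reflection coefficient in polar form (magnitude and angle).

Γ = (Z_L − Z_0)/(Z_L + Z_0) = (158 + j134)/(308 + j134)
|Γ| = 207/336 = 0.617

Γ ≈ 0.617 ∠ 16.8°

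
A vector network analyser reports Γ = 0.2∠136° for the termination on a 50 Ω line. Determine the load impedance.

Z_L ≈ 36.2 + j10.5 Ω

Z_L = Z_0·(1 + Γ)/(1 − Γ) = 50·(0.856 + j0.139)/(1.14 − j0.139)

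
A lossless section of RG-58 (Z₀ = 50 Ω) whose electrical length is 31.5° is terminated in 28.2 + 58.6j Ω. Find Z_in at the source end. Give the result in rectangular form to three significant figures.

tan(βl) = tan(31.5°) = 0.613
Z_in = Z_0·(Z_L + jZ_0·tanβl)/(Z_0 + jZ_L·tanβl)
     = 50·(28.2 + j89.2)/(14.1 + j17.3)

Z_in ≈ 195 + j77.4 Ω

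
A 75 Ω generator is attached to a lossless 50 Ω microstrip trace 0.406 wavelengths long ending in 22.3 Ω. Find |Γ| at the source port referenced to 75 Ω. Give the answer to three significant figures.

|Γ| ≈ 0.48

βl = 2π × 0.406 = 146°
tan(βl) = -0.67
Z_in = Z_0·(Z_L + jZ_0·tanβl)/(Z_0 + jZ_L·tanβl) = 29.7 − j24.7 Ω
Γ_s = (Z_in − Z_s)/(Z_in + Z_s) = (-45.3 − j24.7)/(105 − j24.7), |Γ_s| = 0.48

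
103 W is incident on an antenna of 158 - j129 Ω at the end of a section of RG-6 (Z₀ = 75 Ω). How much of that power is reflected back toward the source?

|Γ| = |(83 − j129)/(233 − j129)| = 0.576
|Γ|² = 0.332
P_refl = |Γ|²·P_inc = 34.2 W, P_del = (1 − |Γ|²)·P_inc = 68.8 W

P_reflected ≈ 34.2 W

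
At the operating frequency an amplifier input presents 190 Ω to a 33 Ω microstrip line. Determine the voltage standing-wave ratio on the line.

Γ = (190 − 33)/(190 + 33) = 0.704
VSWR = (1 + 0.704)/(1 − 0.704)

VSWR ≈ 5.76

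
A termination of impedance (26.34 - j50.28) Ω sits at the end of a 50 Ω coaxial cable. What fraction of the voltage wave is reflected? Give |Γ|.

Γ = (Z_L − Z_0)/(Z_L + Z_0) = (-23.66 − j50.28)/(76.34 − j50.28)
|Γ| = 55.6/91.4

|Γ| ≈ 0.608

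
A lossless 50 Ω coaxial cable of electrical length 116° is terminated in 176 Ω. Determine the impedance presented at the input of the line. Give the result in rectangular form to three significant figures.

Z_in ≈ 17.3 + j22 Ω

tan(βl) = tan(116°) = -2.05
Z_in = Z_0·(Z_L + jZ_0·tanβl)/(Z_0 + jZ_L·tanβl)
     = 50·(176 − j103)/(50 − j361)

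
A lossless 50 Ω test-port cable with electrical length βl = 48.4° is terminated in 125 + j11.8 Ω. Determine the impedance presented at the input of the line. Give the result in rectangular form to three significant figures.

Z_in ≈ 33.5 − j35.7 Ω

tan(βl) = tan(48.4°) = 1.13
Z_in = Z_0·(Z_L + jZ_0·tanβl)/(Z_0 + jZ_L·tanβl)
     = 50·(125 + j68.1)/(36.7 + j141)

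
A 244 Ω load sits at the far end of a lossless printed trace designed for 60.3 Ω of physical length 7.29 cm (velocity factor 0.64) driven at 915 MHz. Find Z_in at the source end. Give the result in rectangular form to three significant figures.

λ = v/f = 0.64·c / 915 MHz = 0.21 m
βl = 2π·l/λ = 2π × 0.347 = 125°
tan(βl) = tan(125°) = -1.42
Z_in = Z_0·(Z_L + jZ_0·tanβl)/(Z_0 + jZ_L·tanβl)
     = 60.3·(244 − j85.9)/(60.3 − j348)

Z_in ≈ 21.6 + j38.6 Ω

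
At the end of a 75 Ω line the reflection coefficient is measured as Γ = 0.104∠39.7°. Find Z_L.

Z_L = Z_0·(1 + Γ)/(1 − Γ) = 75·(1.08 + j0.0664)/(0.92 − j0.0664)

Z_L ≈ 87.2 + j11.7 Ω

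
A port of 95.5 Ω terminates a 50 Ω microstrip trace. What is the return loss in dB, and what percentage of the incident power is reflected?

RL ≈ 10.1 dB; 9.78% of incident power reflected

Γ = (95.5 − 50)/(95.5 + 50) = 0.313
RL = −20·log₁₀(0.313) = 10.1 dB
P_refl/P_inc = |Γ|² = 0.0978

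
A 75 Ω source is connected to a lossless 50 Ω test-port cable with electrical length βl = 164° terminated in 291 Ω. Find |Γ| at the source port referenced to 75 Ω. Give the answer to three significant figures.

|Γ| ≈ 0.62

tan(βl) = -0.287
Z_in = Z_0·(Z_L + jZ_0·tanβl)/(Z_0 + jZ_L·tanβl) = 83.2 + j125 Ω
Γ_s = (Z_in − Z_s)/(Z_in + Z_s) = (8.2 + j125)/(158 + j125), |Γ_s| = 0.62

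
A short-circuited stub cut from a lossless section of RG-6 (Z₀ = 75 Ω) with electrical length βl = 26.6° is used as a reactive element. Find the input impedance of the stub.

Z_in ≈ +j37.6 Ω

tan(βl) = 0.501
For a short-circuited stub, Z_in = jZ_0·tan(βl)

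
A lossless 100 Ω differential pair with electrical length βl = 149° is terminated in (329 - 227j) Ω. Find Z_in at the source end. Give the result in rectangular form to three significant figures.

Z_in ≈ 111 + j187 Ω

tan(βl) = tan(149°) = -0.601
Z_in = Z_0·(Z_L + jZ_0·tanβl)/(Z_0 + jZ_L·tanβl)
     = 100·(329 − j287)/(-36.4 − j198)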